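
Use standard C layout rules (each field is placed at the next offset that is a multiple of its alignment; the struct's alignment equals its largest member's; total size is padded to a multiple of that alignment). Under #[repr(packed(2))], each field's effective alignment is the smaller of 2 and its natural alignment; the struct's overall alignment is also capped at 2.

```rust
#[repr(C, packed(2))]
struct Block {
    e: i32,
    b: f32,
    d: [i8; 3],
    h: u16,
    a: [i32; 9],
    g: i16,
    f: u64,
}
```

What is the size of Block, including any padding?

e at 0 (size 4, align 2) → ends 4
b at 4 (size 4, align 2) → ends 8
d at 8 (size 3, align 1) → ends 11
pad 1 to align 2 for h
h at 12 (size 2, align 2) → ends 14
a at 14 (size 36, align 2) → ends 50
g at 50 (size 2, align 2) → ends 52
f at 52 (size 8, align 2) → ends 60
total 60 bytes, alignment 2

60 bytes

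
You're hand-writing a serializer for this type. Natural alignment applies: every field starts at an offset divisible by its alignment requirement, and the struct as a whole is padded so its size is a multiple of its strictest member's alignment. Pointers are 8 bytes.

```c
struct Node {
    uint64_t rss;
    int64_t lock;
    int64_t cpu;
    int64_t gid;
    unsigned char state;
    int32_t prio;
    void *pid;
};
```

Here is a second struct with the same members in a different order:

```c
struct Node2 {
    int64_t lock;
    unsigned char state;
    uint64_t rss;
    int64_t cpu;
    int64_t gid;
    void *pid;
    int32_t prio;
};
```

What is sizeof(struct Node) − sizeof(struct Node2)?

0..8  rss  (8B, 8-aligned)
8..16  lock  (8B, 8-aligned)
16..24  cpu  (8B, 8-aligned)
24..32  gid  (8B, 8-aligned)
32..33  state  (1B, 1-aligned)
33..36  -- padding (3B)
36..40  prio  (4B, 4-aligned)
40..48  pid  (8B, 8-aligned)
sizeof = 48, alignof = 8
— Node2 —
0..8  lock  (8B, 8-aligned)
8..9  state  (1B, 1-aligned)
9..16  -- padding (7B)
16..24  rss  (8B, 8-aligned)
24..32  cpu  (8B, 8-aligned)
32..40  gid  (8B, 8-aligned)
40..48  pid  (8B, 8-aligned)
48..52  prio  (4B, 4-aligned)
52..56  -- tail padding (4B)
sizeof = 56, alignof = 8
48 − 56 = -8

-8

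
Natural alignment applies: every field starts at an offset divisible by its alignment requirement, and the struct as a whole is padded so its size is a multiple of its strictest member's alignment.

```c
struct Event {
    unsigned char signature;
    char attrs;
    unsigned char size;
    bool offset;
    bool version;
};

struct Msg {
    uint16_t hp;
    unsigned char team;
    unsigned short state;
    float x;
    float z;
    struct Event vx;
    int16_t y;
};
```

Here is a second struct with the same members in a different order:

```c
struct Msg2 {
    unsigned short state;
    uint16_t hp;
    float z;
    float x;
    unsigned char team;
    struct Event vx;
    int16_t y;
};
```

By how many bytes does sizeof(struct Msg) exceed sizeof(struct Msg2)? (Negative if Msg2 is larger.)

Event: 0..1  signature  (1B, 1-aligned); 1..2  attrs  (1B, 1-aligned); 2..3  size  (1B, 1-aligned); 3..4  offset  (1B, 1-aligned); 4..5  version  (1B, 1-aligned); sizeof = 5, alignof = 1
0..2  hp  (2B, 2-aligned)
2..3  team  (1B, 1-aligned)
3..4  -- padding (1B)
4..6  state  (2B, 2-aligned)
6..8  -- padding (2B)
8..12  x  (4B, 4-aligned)
12..16  z  (4B, 4-aligned)
16..21  vx  (5B, 1-aligned)
21..22  -- padding (1B)
22..24  y  (2B, 2-aligned)
sizeof = 24, alignof = 4
— Msg2 —
0..2  state  (2B, 2-aligned)
2..4  hp  (2B, 2-aligned)
4..8  z  (4B, 4-aligned)
8..12  x  (4B, 4-aligned)
12..13  team  (1B, 1-aligned)
13..18  vx  (5B, 1-aligned)
18..20  y  (2B, 2-aligned)
sizeof = 20, alignof = 4
24 − 20 = 4

4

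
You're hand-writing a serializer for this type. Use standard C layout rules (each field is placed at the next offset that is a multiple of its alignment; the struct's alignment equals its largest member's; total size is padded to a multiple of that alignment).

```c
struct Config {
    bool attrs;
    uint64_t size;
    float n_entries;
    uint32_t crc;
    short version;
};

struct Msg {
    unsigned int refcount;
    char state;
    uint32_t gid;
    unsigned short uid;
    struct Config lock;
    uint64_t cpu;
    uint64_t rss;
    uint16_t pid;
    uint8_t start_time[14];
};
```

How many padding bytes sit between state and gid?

3

Config: 0..1  attrs  (1B, 1-aligned); 1..8  -- padding (7B); 8..16  size  (8B, 8-aligned); 16..20  n_entries  (4B, 4-aligned); 20..24  crc  (4B, 4-aligned); 24..26  version  (2B, 2-aligned); 26..32  -- tail padding (6B); sizeof = 32, alignof = 8
0..4  refcount  (4B, 4-aligned)
4..5  state  (1B, 1-aligned)
5..8  -- padding (3B)
8..12  gid  (4B, 4-aligned)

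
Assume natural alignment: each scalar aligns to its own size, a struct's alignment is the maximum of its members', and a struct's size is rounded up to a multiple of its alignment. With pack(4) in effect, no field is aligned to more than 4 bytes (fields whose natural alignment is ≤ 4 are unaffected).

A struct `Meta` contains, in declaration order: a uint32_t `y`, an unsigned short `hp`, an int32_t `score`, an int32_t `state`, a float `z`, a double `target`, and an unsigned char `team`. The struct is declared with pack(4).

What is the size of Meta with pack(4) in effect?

32

@0: y [4B, align 4] → 4
@4: hp [2B, align 2] → 6
+2 pad (align 4)
@8: score [4B, align 4] → 12
@12: state [4B, align 4] → 16
@16: z [4B, align 4] → 20
@20: target [8B, align 4] → 28
@28: team [1B, align 1] → 29
+3 tail pad (align 4)
size 32, align 4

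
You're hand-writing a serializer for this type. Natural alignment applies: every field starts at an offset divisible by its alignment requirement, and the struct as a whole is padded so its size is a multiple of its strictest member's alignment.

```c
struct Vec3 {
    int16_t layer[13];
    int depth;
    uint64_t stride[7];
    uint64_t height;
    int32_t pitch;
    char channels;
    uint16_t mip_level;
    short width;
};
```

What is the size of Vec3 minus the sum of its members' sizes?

layer at 0 (size 26, align 2) → ends 26
pad 2 to align 4 for depth
depth at 28 (size 4, align 4) → ends 32
stride at 32 (size 56, align 8) → ends 88
height at 88 (size 8, align 8) → ends 96
pitch at 96 (size 4, align 4) → ends 100
channels at 100 (size 1, align 1) → ends 101
pad 1 to align 2 for mip_level
mip_level at 102 (size 2, align 2) → ends 104
width at 104 (size 2, align 2) → ends 106
tail pad 6 to reach multiple of 8
total 112 bytes, alignment 8
data bytes 103, size 112 → padding 9

9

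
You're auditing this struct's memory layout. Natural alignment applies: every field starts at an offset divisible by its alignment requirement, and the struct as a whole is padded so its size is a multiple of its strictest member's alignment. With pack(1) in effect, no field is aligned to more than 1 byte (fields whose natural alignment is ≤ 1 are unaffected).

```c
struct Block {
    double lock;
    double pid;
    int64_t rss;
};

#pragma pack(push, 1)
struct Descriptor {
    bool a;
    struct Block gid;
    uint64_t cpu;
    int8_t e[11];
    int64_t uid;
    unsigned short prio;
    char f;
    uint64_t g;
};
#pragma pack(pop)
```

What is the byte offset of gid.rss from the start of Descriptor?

Block: lock at 0 (size 8, align 8) → ends 8; pid at 8 (size 8, align 8) → ends 16; rss at 16 (size 8, align 8) → ends 24; total 24 bytes, alignment 8
a at 0 (size 1, align 1) → ends 1
gid at 1 (size 24, align 1) → ends 25
within Block: rss at 16
1 + 16 = 17

17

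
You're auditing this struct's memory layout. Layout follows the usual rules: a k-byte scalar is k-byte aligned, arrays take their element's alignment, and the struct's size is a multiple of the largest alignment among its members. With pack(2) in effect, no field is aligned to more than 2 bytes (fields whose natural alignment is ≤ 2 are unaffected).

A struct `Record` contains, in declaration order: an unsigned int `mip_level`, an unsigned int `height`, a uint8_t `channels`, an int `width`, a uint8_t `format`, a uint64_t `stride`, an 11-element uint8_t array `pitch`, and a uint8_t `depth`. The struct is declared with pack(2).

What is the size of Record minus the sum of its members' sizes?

0..4  mip_level  (4B, 2-aligned)
4..8  height  (4B, 2-aligned)
8..9  channels  (1B, 1-aligned)
9..10  -- padding (1B)
10..14  width  (4B, 2-aligned)
14..15  format  (1B, 1-aligned)
15..16  -- padding (1B)
16..24  stride  (8B, 2-aligned)
24..35  pitch  (11B, 1-aligned)
35..36  depth  (1B, 1-aligned)
sizeof = 36, alignof = 2
data bytes 34, size 36 → padding 2

2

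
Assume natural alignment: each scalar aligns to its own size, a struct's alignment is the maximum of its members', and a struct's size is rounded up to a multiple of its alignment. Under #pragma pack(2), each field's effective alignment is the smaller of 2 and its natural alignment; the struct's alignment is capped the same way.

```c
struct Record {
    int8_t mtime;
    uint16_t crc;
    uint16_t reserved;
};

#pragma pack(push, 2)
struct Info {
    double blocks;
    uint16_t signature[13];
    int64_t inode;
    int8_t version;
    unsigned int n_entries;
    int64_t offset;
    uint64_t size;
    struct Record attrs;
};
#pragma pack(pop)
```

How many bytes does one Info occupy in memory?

Record: 0..1  mtime  (1B, 1-aligned); 1..2  -- padding (1B); 2..4  crc  (2B, 2-aligned); 4..6  reserved  (2B, 2-aligned); sizeof = 6, alignof = 2
0..8  blocks  (8B, 2-aligned)
8..34  signature  (26B, 2-aligned)
34..42  inode  (8B, 2-aligned)
42..43  version  (1B, 1-aligned)
43..44  -- padding (1B)
44..48  n_entries  (4B, 2-aligned)
48..56  offset  (8B, 2-aligned)
56..64  size  (8B, 2-aligned)
64..70  attrs  (6B, 2-aligned)
sizeof = 70, alignof = 2

70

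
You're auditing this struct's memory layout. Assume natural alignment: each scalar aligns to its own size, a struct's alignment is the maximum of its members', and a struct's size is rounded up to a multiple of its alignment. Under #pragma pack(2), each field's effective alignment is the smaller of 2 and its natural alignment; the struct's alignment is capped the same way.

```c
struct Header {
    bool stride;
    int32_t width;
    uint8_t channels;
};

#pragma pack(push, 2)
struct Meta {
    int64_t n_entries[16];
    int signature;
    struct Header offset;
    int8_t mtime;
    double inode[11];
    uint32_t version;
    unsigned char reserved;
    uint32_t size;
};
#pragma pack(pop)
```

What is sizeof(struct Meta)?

244 bytes

Header: 0..1  stride  (1B, 1-aligned); 1..4  -- padding (3B); 4..8  width  (4B, 4-aligned); 8..9  channels  (1B, 1-aligned); 9..12  -- tail padding (3B); sizeof = 12, alignof = 4
0..128  n_entries  (128B, 2-aligned)
128..132  signature  (4B, 2-aligned)
132..144  offset  (12B, 2-aligned)
144..145  mtime  (1B, 1-aligned)
145..146  -- padding (1B)
146..234  inode  (88B, 2-aligned)
234..238  version  (4B, 2-aligned)
238..239  reserved  (1B, 1-aligned)
239..240  -- padding (1B)
240..244  size  (4B, 2-aligned)
sizeof = 244, alignof = 2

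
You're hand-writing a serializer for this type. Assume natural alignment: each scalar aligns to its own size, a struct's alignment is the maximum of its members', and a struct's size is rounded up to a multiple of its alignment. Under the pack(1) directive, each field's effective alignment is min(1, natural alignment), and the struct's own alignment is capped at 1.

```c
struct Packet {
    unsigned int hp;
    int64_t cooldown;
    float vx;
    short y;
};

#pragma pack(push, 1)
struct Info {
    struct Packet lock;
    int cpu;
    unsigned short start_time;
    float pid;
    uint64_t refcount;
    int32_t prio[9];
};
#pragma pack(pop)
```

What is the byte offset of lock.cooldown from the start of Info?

8

Packet: @0: hp [4B, align 4] → 4; +4 pad (align 8); @8: cooldown [8B, align 8] → 16; @16: vx [4B, align 4] → 20; @20: y [2B, align 2] → 22; +2 tail pad (align 8); size 24, align 8
@0: lock [24B, align 1] → 24
within Packet: cooldown at 8
0 + 8 = 8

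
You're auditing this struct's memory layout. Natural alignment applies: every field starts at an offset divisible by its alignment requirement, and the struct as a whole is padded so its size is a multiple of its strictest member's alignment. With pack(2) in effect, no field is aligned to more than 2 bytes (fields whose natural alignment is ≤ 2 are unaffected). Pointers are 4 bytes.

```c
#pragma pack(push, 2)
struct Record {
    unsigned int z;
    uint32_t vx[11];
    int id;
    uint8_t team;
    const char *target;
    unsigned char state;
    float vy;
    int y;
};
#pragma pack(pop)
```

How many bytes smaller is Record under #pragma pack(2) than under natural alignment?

natural layout:
  0..4  z  (4B, 4-aligned)
  4..48  vx  (44B, 4-aligned)
  48..52  id  (4B, 4-aligned)
  52..53  team  (1B, 1-aligned)
  53..56  -- padding (3B)
  56..60  target  (4B, 4-aligned)
  60..61  state  (1B, 1-aligned)
  61..64  -- padding (3B)
  64..68  vy  (4B, 4-aligned)
  68..72  y  (4B, 4-aligned)
  sizeof = 72, alignof = 4
packed(2) layout:
  0..4  z  (4B, 2-aligned)
  4..48  vx  (44B, 2-aligned)
  48..52  id  (4B, 2-aligned)
  52..53  team  (1B, 1-aligned)
  53..54  -- padding (1B)
  54..58  target  (4B, 2-aligned)
  58..59  state  (1B, 1-aligned)
  59..60  -- padding (1B)
  60..64  vy  (4B, 2-aligned)
  64..68  y  (4B, 2-aligned)
  sizeof = 68, alignof = 2
72 − 68 = 4

4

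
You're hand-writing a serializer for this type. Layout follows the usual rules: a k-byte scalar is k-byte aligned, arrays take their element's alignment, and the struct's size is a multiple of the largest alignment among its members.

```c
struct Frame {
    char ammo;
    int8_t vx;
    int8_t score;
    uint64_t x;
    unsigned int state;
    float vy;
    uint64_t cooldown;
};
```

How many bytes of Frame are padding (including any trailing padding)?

5

@0: ammo [1B, align 1] → 1
@1: vx [1B, align 1] → 2
@2: score [1B, align 1] → 3
+5 pad (align 8)
@8: x [8B, align 8] → 16
@16: state [4B, align 4] → 20
@20: vy [4B, align 4] → 24
@24: cooldown [8B, align 8] → 32
size 32, align 8
data bytes 27, size 32 → padding 5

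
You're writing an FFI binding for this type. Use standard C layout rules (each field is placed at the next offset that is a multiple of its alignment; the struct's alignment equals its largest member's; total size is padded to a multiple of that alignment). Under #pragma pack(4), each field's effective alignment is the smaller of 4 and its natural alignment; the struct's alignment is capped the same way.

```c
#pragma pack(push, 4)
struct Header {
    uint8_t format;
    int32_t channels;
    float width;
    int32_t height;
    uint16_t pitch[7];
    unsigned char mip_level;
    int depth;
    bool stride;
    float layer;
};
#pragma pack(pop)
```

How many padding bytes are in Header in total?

7

0..1  format  (1B, 1-aligned)
1..4  -- padding (3B)
4..8  channels  (4B, 4-aligned)
8..12  width  (4B, 4-aligned)
12..16  height  (4B, 4-aligned)
16..30  pitch  (14B, 2-aligned)
30..31  mip_level  (1B, 1-aligned)
31..32  -- padding (1B)
32..36  depth  (4B, 4-aligned)
36..37  stride  (1B, 1-aligned)
37..40  -- padding (3B)
40..44  layer  (4B, 4-aligned)
sizeof = 44, alignof = 4
data bytes 37, size 44 → padding 7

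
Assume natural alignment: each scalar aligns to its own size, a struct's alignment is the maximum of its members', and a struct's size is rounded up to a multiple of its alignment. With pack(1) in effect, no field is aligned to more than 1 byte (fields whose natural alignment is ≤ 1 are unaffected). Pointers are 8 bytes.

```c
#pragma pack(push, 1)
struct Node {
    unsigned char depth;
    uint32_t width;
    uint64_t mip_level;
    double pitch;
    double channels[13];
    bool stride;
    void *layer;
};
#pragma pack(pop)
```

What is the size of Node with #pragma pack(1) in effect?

134

depth at 0 (size 1, align 1) → ends 1
width at 1 (size 4, align 1) → ends 5
mip_level at 5 (size 8, align 1) → ends 13
pitch at 13 (size 8, align 1) → ends 21
channels at 21 (size 104, align 1) → ends 125
stride at 125 (size 1, align 1) → ends 126
layer at 126 (size 8, align 1) → ends 134
total 134 bytes, alignment 1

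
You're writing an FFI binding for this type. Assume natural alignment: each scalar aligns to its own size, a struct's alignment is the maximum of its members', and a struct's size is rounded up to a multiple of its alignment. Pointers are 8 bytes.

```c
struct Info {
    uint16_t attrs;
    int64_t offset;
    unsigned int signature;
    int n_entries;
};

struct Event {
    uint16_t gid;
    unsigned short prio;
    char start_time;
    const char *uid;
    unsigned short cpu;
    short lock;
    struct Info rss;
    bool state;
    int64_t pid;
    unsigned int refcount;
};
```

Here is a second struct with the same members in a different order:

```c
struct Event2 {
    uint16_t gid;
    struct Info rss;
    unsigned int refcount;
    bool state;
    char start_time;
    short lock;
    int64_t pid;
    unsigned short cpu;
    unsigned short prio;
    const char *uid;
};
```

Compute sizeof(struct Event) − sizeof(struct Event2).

Info: attrs at 0 (size 2, align 2) → ends 2; pad 6 to align 8 for offset; offset at 8 (size 8, align 8) → ends 16; signature at 16 (size 4, align 4) → ends 20; n_entries at 20 (size 4, align 4) → ends 24; total 24 bytes, alignment 8
gid at 0 (size 2, align 2) → ends 2
prio at 2 (size 2, align 2) → ends 4
start_time at 4 (size 1, align 1) → ends 5
pad 3 to align 8 for uid
uid at 8 (size 8, align 8) → ends 16
cpu at 16 (size 2, align 2) → ends 18
lock at 18 (size 2, align 2) → ends 20
pad 4 to align 8 for rss
rss at 24 (size 24, align 8) → ends 48
state at 48 (size 1, align 1) → ends 49
pad 7 to align 8 for pid
pid at 56 (size 8, align 8) → ends 64
refcount at 64 (size 4, align 4) → ends 68
tail pad 4 to reach multiple of 8
total 72 bytes, alignment 8
— Event2 —
gid at 0 (size 2, align 2) → ends 2
pad 6 to align 8 for rss
rss at 8 (size 24, align 8) → ends 32
refcount at 32 (size 4, align 4) → ends 36
state at 36 (size 1, align 1) → ends 37
start_time at 37 (size 1, align 1) → ends 38
lock at 38 (size 2, align 2) → ends 40
pid at 40 (size 8, align 8) → ends 48
cpu at 48 (size 2, align 2) → ends 50
prio at 50 (size 2, align 2) → ends 52
pad 4 to align 8 for uid
uid at 56 (size 8, align 8) → ends 64
total 64 bytes, alignment 8
72 − 64 = 8

8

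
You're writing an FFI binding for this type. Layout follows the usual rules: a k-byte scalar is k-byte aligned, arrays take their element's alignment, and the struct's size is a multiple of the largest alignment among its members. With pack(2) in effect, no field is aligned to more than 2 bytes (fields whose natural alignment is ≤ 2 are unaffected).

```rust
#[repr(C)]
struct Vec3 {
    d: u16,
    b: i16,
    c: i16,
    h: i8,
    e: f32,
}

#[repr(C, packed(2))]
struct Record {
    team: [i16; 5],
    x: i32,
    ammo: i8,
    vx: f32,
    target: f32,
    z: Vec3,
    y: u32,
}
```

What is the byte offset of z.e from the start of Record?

32

Vec3: @0: d [2B, align 2] → 2; @2: b [2B, align 2] → 4; @4: c [2B, align 2] → 6; @6: h [1B, align 1] → 7; +1 pad (align 4); @8: e [4B, align 4] → 12; size 12, align 4
@0: team [10B, align 2] → 10
@10: x [4B, align 2] → 14
@14: ammo [1B, align 1] → 15
+1 pad (align 2)
@16: vx [4B, align 2] → 20
@20: target [4B, align 2] → 24
@24: z [12B, align 2] → 36
within Vec3: e at 8
24 + 8 = 32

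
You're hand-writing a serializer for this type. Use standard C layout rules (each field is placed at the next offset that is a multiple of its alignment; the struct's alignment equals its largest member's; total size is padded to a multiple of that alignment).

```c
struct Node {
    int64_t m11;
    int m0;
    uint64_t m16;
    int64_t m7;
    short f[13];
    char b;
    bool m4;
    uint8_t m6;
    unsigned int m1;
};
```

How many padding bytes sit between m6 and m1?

3

m11 at 0 (size 8, align 8) → ends 8
m0 at 8 (size 4, align 4) → ends 12
pad 4 to align 8 for m16
m16 at 16 (size 8, align 8) → ends 24
m7 at 24 (size 8, align 8) → ends 32
f at 32 (size 26, align 2) → ends 58
b at 58 (size 1, align 1) → ends 59
m4 at 59 (size 1, align 1) → ends 60
m6 at 60 (size 1, align 1) → ends 61
pad 3 to align 4 for m1
m1 at 64 (size 4, align 4) → ends 68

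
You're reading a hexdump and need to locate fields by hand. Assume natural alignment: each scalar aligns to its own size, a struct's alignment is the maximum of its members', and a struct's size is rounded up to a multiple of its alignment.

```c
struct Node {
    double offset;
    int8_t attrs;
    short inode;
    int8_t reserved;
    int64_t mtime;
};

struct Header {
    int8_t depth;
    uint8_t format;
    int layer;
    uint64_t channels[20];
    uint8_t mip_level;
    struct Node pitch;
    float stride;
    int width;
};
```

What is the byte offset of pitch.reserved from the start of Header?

Node: offset at 0 (size 8, align 8) → ends 8; attrs at 8 (size 1, align 1) → ends 9; pad 1 to align 2 for inode; inode at 10 (size 2, align 2) → ends 12; reserved at 12 (size 1, align 1) → ends 13; pad 3 to align 8 for mtime; mtime at 16 (size 8, align 8) → ends 24; total 24 bytes, alignment 8
depth at 0 (size 1, align 1) → ends 1
format at 1 (size 1, align 1) → ends 2
pad 2 to align 4 for layer
layer at 4 (size 4, align 4) → ends 8
channels at 8 (size 160, align 8) → ends 168
mip_level at 168 (size 1, align 1) → ends 169
pad 7 to align 8 for pitch
pitch at 176 (size 24, align 8) → ends 200
within Node: reserved at 12
176 + 12 = 188

188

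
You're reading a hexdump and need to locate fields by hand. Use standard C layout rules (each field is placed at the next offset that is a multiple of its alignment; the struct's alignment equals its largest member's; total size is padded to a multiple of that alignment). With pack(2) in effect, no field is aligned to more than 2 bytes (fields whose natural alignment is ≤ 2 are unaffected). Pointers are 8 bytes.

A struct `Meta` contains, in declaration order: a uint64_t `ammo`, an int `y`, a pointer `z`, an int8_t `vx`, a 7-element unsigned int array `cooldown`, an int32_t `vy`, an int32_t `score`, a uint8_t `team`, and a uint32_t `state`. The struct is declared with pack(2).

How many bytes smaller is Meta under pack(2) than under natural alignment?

natural layout:
  ammo at 0 (size 8, align 8) → ends 8
  y at 8 (size 4, align 4) → ends 12
  pad 4 to align 8 for z
  z at 16 (size 8, align 8) → ends 24
  vx at 24 (size 1, align 1) → ends 25
  pad 3 to align 4 for cooldown
  cooldown at 28 (size 28, align 4) → ends 56
  vy at 56 (size 4, align 4) → ends 60
  score at 60 (size 4, align 4) → ends 64
  team at 64 (size 1, align 1) → ends 65
  pad 3 to align 4 for state
  state at 68 (size 4, align 4) → ends 72
  total 72 bytes, alignment 8
packed(2) layout:
  ammo at 0 (size 8, align 2) → ends 8
  y at 8 (size 4, align 2) → ends 12
  z at 12 (size 8, align 2) → ends 20
  vx at 20 (size 1, align 1) → ends 21
  pad 1 to align 2 for cooldown
  cooldown at 22 (size 28, align 2) → ends 50
  vy at 50 (size 4, align 2) → ends 54
  score at 54 (size 4, align 2) → ends 58
  team at 58 (size 1, align 1) → ends 59
  pad 1 to align 2 for state
  state at 60 (size 4, align 2) → ends 64
  total 64 bytes, alignment 2
72 − 64 = 8

8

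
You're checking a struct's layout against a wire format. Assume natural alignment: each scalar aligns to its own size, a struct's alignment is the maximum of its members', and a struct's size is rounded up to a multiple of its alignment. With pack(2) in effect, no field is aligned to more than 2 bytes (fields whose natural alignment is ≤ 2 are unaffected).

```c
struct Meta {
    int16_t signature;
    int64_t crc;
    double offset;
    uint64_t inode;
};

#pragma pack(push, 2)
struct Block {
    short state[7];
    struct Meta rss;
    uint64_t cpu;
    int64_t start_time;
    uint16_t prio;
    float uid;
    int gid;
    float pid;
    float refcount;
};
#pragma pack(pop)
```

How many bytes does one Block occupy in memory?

80 bytes

Meta: 0..2  signature  (2B, 2-aligned); 2..8  -- padding (6B); 8..16  crc  (8B, 8-aligned); 16..24  offset  (8B, 8-aligned); 24..32  inode  (8B, 8-aligned); sizeof = 32, alignof = 8
0..14  state  (14B, 2-aligned)
14..46  rss  (32B, 2-aligned)
46..54  cpu  (8B, 2-aligned)
54..62  start_time  (8B, 2-aligned)
62..64  prio  (2B, 2-aligned)
64..68  uid  (4B, 2-aligned)
68..72  gid  (4B, 2-aligned)
72..76  pid  (4B, 2-aligned)
76..80  refcount  (4B, 2-aligned)
sizeof = 80, alignof = 2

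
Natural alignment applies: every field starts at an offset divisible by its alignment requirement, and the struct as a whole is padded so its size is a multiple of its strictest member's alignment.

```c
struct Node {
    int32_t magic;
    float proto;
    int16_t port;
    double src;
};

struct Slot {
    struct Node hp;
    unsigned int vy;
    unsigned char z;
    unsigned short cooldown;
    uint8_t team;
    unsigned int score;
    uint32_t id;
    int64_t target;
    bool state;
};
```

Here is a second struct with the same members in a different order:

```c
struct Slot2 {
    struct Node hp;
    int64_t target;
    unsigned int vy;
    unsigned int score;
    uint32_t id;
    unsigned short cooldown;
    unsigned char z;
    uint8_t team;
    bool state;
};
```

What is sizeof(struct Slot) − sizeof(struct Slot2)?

Node: magic at 0 (size 4, align 4) → ends 4; proto at 4 (size 4, align 4) → ends 8; port at 8 (size 2, align 2) → ends 10; pad 6 to align 8 for src; src at 16 (size 8, align 8) → ends 24; total 24 bytes, alignment 8
hp at 0 (size 24, align 8) → ends 24
vy at 24 (size 4, align 4) → ends 28
z at 28 (size 1, align 1) → ends 29
pad 1 to align 2 for cooldown
cooldown at 30 (size 2, align 2) → ends 32
team at 32 (size 1, align 1) → ends 33
pad 3 to align 4 for score
score at 36 (size 4, align 4) → ends 40
id at 40 (size 4, align 4) → ends 44
pad 4 to align 8 for target
target at 48 (size 8, align 8) → ends 56
state at 56 (size 1, align 1) → ends 57
tail pad 7 to reach multiple of 8
total 64 bytes, alignment 8
— Slot2 —
hp at 0 (size 24, align 8) → ends 24
target at 24 (size 8, align 8) → ends 32
vy at 32 (size 4, align 4) → ends 36
score at 36 (size 4, align 4) → ends 40
id at 40 (size 4, align 4) → ends 44
cooldown at 44 (size 2, align 2) → ends 46
z at 46 (size 1, align 1) → ends 47
team at 47 (size 1, align 1) → ends 48
state at 48 (size 1, align 1) → ends 49
tail pad 7 to reach multiple of 8
total 56 bytes, alignment 8
64 − 56 = 8

8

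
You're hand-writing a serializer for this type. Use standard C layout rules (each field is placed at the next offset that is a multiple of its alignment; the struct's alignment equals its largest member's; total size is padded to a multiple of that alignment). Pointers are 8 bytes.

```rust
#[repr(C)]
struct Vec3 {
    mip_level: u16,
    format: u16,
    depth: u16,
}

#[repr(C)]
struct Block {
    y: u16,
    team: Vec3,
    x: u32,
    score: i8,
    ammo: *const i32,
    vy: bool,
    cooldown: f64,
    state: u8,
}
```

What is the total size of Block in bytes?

Vec3: 0..2  mip_level  (2B, 2-aligned); 2..4  format  (2B, 2-aligned); 4..6  depth  (2B, 2-aligned); sizeof = 6, alignof = 2
0..2  y  (2B, 2-aligned)
2..8  team  (6B, 2-aligned)
8..12  x  (4B, 4-aligned)
12..13  score  (1B, 1-aligned)
13..16  -- padding (3B)
16..24  ammo  (8B, 8-aligned)
24..25  vy  (1B, 1-aligned)
25..32  -- padding (7B)
32..40  cooldown  (8B, 8-aligned)
40..41  state  (1B, 1-aligned)
41..48  -- tail padding (7B)
sizeof = 48, alignof = 8

48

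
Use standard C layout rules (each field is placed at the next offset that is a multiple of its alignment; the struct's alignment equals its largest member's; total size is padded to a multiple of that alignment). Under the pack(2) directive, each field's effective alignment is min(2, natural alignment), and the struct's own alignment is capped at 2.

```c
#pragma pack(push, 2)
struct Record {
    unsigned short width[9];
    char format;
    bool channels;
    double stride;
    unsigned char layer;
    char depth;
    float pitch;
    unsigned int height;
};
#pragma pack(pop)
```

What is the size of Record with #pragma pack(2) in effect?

38

0..18  width  (18B, 2-aligned)
18..19  format  (1B, 1-aligned)
19..20  channels  (1B, 1-aligned)
20..28  stride  (8B, 2-aligned)
28..29  layer  (1B, 1-aligned)
29..30  depth  (1B, 1-aligned)
30..34  pitch  (4B, 2-aligned)
34..38  height  (4B, 2-aligned)
sizeof = 38, alignof = 2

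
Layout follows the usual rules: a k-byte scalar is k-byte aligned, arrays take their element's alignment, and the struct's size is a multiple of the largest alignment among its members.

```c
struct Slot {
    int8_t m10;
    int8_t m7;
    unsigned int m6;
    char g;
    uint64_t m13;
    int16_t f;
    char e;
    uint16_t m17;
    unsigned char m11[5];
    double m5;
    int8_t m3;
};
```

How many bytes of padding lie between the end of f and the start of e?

0..1  m10  (1B, 1-aligned)
1..2  m7  (1B, 1-aligned)
2..4  -- padding (2B)
4..8  m6  (4B, 4-aligned)
8..9  g  (1B, 1-aligned)
9..16  -- padding (7B)
16..24  m13  (8B, 8-aligned)
24..26  f  (2B, 2-aligned)
26..27  e  (1B, 1-aligned)

0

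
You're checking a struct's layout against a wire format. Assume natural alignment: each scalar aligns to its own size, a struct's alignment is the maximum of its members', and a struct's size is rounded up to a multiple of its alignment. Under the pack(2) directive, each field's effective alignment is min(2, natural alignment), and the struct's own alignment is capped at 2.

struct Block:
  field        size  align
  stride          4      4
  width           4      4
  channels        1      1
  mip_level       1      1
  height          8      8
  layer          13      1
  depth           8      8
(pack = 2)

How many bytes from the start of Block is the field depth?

0..4  stride  (4B, 2-aligned)
4..8  width  (4B, 2-aligned)
8..9  channels  (1B, 1-aligned)
9..10  mip_level  (1B, 1-aligned)
10..18  height  (8B, 2-aligned)
18..31  layer  (13B, 1-aligned)
31..32  -- padding (1B)
32..40  depth  (8B, 2-aligned)

32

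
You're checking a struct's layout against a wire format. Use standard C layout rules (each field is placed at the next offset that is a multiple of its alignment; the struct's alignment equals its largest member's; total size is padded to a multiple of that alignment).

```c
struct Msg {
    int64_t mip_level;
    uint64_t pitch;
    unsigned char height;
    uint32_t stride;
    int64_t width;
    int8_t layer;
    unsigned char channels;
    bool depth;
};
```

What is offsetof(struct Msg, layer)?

0..8  mip_level  (8B, 8-aligned)
8..16  pitch  (8B, 8-aligned)
16..17  height  (1B, 1-aligned)
17..20  -- padding (3B)
20..24  stride  (4B, 4-aligned)
24..32  width  (8B, 8-aligned)
32..33  layer  (1B, 1-aligned)

32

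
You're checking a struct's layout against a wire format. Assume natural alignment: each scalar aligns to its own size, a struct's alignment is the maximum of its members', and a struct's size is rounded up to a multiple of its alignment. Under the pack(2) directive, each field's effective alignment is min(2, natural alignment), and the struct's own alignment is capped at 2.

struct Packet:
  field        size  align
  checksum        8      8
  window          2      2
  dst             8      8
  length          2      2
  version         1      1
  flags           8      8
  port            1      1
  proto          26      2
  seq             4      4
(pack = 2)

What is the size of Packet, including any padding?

@0: checksum [8B, align 2] → 8
@8: window [2B, align 2] → 10
@10: dst [8B, align 2] → 18
@18: length [2B, align 2] → 20
@20: version [1B, align 1] → 21
+1 pad (align 2)
@22: flags [8B, align 2] → 30
@30: port [1B, align 1] → 31
+1 pad (align 2)
@32: proto [26B, align 2] → 58
@58: seq [4B, align 2] → 62
size 62, align 2

62 bytes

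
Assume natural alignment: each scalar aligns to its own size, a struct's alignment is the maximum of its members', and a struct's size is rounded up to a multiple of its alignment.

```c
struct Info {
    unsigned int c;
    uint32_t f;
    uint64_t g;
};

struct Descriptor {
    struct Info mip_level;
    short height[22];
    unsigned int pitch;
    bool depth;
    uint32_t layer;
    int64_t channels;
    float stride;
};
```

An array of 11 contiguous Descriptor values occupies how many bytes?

Info: c at 0 (size 4, align 4) → ends 4; f at 4 (size 4, align 4) → ends 8; g at 8 (size 8, align 8) → ends 16; total 16 bytes, alignment 8
mip_level at 0 (size 16, align 8) → ends 16
height at 16 (size 44, align 2) → ends 60
pitch at 60 (size 4, align 4) → ends 64
depth at 64 (size 1, align 1) → ends 65
pad 3 to align 4 for layer
layer at 68 (size 4, align 4) → ends 72
channels at 72 (size 8, align 8) → ends 80
stride at 80 (size 4, align 4) → ends 84
tail pad 4 to reach multiple of 8
total 88 bytes, alignment 8
array of 11: 11 × 88 = 968

968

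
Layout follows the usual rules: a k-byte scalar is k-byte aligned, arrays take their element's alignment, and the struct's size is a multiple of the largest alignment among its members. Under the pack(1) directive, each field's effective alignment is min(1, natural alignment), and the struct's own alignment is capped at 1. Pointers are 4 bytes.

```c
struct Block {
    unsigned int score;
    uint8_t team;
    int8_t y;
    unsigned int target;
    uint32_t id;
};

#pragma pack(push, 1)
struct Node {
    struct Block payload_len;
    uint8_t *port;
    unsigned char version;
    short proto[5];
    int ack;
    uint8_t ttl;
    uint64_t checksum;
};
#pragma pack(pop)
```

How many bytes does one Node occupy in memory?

Block: @0: score [4B, align 4] → 4; @4: team [1B, align 1] → 5; @5: y [1B, align 1] → 6; +2 pad (align 4); @8: target [4B, align 4] → 12; @12: id [4B, align 4] → 16; size 16, align 4
@0: payload_len [16B, align 1] → 16
@16: port [4B, align 1] → 20
@20: version [1B, align 1] → 21
@21: proto [10B, align 1] → 31
@31: ack [4B, align 1] → 35
@35: ttl [1B, align 1] → 36
@36: checksum [8B, align 1] → 44
size 44, align 1

44 bytes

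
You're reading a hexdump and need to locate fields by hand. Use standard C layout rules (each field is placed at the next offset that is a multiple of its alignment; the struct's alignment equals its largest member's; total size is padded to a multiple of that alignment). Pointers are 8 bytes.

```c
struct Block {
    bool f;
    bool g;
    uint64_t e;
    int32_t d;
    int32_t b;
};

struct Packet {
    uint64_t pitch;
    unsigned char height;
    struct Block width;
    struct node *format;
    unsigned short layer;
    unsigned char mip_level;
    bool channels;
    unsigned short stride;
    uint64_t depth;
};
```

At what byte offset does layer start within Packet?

Block: 0..1  f  (1B, 1-aligned); 1..2  g  (1B, 1-aligned); 2..8  -- padding (6B); 8..16  e  (8B, 8-aligned); 16..20  d  (4B, 4-aligned); 20..24  b  (4B, 4-aligned); sizeof = 24, alignof = 8
0..8  pitch  (8B, 8-aligned)
8..9  height  (1B, 1-aligned)
9..16  -- padding (7B)
16..40  width  (24B, 8-aligned)
40..48  format  (8B, 8-aligned)
48..50  layer  (2B, 2-aligned)

48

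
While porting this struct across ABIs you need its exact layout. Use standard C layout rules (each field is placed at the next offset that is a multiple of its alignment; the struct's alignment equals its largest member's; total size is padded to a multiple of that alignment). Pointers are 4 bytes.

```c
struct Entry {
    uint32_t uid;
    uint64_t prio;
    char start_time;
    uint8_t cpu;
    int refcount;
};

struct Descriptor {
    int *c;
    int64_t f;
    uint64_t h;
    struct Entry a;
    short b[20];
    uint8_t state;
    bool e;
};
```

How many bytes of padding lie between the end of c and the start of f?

4

Entry: 0..4  uid  (4B, 4-aligned); 4..8  -- padding (4B); 8..16  prio  (8B, 8-aligned); 16..17  start_time  (1B, 1-aligned); 17..18  cpu  (1B, 1-aligned); 18..20  -- padding (2B); 20..24  refcount  (4B, 4-aligned); sizeof = 24, alignof = 8
0..4  c  (4B, 4-aligned)
4..8  -- padding (4B)
8..16  f  (8B, 8-aligned)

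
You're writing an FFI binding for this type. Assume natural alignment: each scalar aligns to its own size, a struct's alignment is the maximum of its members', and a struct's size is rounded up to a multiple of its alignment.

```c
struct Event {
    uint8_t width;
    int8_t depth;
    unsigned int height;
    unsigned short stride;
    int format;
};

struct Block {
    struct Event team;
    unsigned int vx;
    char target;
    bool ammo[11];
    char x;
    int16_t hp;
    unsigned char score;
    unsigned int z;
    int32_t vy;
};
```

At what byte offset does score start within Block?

Event: width at 0 (size 1, align 1) → ends 1; depth at 1 (size 1, align 1) → ends 2; pad 2 to align 4 for height; height at 4 (size 4, align 4) → ends 8; stride at 8 (size 2, align 2) → ends 10; pad 2 to align 4 for format; format at 12 (size 4, align 4) → ends 16; total 16 bytes, alignment 4
team at 0 (size 16, align 4) → ends 16
vx at 16 (size 4, align 4) → ends 20
target at 20 (size 1, align 1) → ends 21
ammo at 21 (size 11, align 1) → ends 32
x at 32 (size 1, align 1) → ends 33
pad 1 to align 2 for hp
hp at 34 (size 2, align 2) → ends 36
score at 36 (size 1, align 1) → ends 37

36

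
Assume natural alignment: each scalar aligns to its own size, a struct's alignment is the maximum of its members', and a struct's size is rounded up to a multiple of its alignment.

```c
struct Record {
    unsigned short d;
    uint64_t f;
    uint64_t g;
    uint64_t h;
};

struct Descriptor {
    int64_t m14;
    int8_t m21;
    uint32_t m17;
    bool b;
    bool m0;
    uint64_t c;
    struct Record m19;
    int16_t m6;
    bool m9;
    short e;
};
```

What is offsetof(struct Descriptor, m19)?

32

Record: 0..2  d  (2B, 2-aligned); 2..8  -- padding (6B); 8..16  f  (8B, 8-aligned); 16..24  g  (8B, 8-aligned); 24..32  h  (8B, 8-aligned); sizeof = 32, alignof = 8
0..8  m14  (8B, 8-aligned)
8..9  m21  (1B, 1-aligned)
9..12  -- padding (3B)
12..16  m17  (4B, 4-aligned)
16..17  b  (1B, 1-aligned)
17..18  m0  (1B, 1-aligned)
18..24  -- padding (6B)
24..32  c  (8B, 8-aligned)
32..64  m19  (32B, 8-aligned)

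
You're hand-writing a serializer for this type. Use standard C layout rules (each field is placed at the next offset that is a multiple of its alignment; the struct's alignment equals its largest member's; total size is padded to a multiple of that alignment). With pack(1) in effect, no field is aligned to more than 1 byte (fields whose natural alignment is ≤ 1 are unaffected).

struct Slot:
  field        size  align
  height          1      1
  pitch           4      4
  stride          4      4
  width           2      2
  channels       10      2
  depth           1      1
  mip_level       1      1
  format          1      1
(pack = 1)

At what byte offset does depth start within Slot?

0..1  height  (1B, 1-aligned)
1..5  pitch  (4B, 1-aligned)
5..9  stride  (4B, 1-aligned)
9..11  width  (2B, 1-aligned)
11..21  channels  (10B, 1-aligned)
21..22  depth  (1B, 1-aligned)

21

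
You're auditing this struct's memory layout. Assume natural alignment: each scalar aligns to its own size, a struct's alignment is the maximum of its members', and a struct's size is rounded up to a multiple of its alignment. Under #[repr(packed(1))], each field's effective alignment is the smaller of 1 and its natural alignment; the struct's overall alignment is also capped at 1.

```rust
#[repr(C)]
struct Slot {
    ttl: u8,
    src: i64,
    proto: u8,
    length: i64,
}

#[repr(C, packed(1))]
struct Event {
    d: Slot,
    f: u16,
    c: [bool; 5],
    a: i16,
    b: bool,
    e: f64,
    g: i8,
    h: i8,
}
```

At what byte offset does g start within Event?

50

Slot: @0: ttl [1B, align 1] → 1; +7 pad (align 8); @8: src [8B, align 8] → 16; @16: proto [1B, align 1] → 17; +7 pad (align 8); @24: length [8B, align 8] → 32; size 32, align 8
@0: d [32B, align 1] → 32
@32: f [2B, align 1] → 34
@34: c [5B, align 1] → 39
@39: a [2B, align 1] → 41
@41: b [1B, align 1] → 42
@42: e [8B, align 1] → 50
@50: g [1B, align 1] → 51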